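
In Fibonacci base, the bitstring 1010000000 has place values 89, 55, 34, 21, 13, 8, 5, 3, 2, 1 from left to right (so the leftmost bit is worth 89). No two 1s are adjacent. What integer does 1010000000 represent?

123

Summing the place values of the 1 bits: 89 + 34 = 123.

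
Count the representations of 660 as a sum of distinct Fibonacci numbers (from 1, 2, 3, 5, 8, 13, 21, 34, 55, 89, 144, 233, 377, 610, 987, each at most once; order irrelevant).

20

Each representation comes from the Zeckendorf form by replacing some F_k with F_{k−1} + F_{k−2} where possible.
660 = 610+34+13+3 = 610+34+13+2+1 = 610+34+8+5+3 = 377+233+34+13+3 = 610+34+8+5+2+1 = … (15 more), for 20 in all.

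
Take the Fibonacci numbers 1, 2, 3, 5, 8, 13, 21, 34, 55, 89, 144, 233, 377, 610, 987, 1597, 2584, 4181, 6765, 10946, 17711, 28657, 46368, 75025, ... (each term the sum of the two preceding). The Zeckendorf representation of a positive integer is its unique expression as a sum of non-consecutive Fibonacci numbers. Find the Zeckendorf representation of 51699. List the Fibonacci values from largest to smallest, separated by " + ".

46368 + 4181 + 987 + 144 + 13 + 5 + 1

51699: greatest Fibonacci not exceeding it is 46368, leaving 5331
5331: greatest Fibonacci not exceeding it is 4181, leaving 1150
1150: greatest Fibonacci not exceeding it is 987, leaving 163
163: greatest Fibonacci not exceeding it is 144, leaving 19
19: greatest Fibonacci not exceeding it is 13, leaving 6
6: greatest Fibonacci not exceeding it is 5, leaving 1
1: greatest Fibonacci not exceeding it is 1, leaving 0
So 51699 = 46368 + 4181 + 987 + 144 + 13 + 5 + 1, with no two terms consecutive in the sequence.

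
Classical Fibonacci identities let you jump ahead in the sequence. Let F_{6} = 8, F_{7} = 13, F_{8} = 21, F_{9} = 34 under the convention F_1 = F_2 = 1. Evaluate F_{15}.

By the addition formula F_{m+n} = F_m F_{n+1} + F_{m−1} F_n with m=9, n=6: F_{15} = 34·13 + 21·8 = 442 + 168 = 610.

610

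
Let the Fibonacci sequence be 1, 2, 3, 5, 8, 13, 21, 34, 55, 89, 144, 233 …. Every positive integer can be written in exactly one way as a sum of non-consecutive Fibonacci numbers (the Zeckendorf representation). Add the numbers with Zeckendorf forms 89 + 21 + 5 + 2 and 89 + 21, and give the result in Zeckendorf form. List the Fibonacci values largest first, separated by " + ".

144 + 55 + 21 + 5 + 2

The two numbers are 117 and 110, so their sum is 227.
Greedily peel off the largest Fibonacci term at each step:
take 144 (≤ 227); 227 − 144 = 83
take 55 (≤ 83); 83 − 55 = 28
take 21 (≤ 28); 28 − 21 = 7
take 5 (≤ 7); 7 − 5 = 2
take 2 (≤ 2); 2 − 2 = 0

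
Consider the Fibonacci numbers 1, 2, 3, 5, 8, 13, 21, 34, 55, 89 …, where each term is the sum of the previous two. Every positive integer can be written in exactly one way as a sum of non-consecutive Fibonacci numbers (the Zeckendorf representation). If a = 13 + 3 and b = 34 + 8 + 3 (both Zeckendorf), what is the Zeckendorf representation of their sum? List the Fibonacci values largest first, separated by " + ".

55 + 5 + 1

The two numbers are 16 and 45, so their sum is 61.
Greedy algorithm:
subtract 55 from 61: 6 remains
subtract 5 from 6: 1 remains
subtract 1 from 1: 0 remains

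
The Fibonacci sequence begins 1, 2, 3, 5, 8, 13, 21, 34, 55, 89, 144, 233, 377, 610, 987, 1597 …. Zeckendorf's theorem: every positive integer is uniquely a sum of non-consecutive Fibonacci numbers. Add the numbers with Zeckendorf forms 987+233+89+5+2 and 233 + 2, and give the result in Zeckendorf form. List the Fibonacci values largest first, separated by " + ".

987 + 377 + 144 + 34 + 8 + 1

The two numbers are 1316 and 235, so their sum is 1551.
1551: greatest Fibonacci not exceeding it is 987, leaving 564
564: greatest Fibonacci not exceeding it is 377, leaving 187
187: greatest Fibonacci not exceeding it is 144, leaving 43
43: greatest Fibonacci not exceeding it is 34, leaving 9
9: greatest Fibonacci not exceeding it is 8, leaving 1
1: greatest Fibonacci not exceeding it is 1, leaving 0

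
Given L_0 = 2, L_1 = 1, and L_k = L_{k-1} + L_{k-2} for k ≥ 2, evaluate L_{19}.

9349

Iterating the recurrence up to L_{11} = 199 and L_{10} = 123:
L_{12} = L_{11} + L_{10} = 199 + 123 = 322
L_{13} = L_{12} + L_{11} = 322 + 199 = 521
L_{14} = L_{13} + L_{12} = 521 + 322 = 843
L_{15} = L_{14} + L_{13} = 843 + 521 = 1364
L_{16} = L_{15} + L_{14} = 1364 + 843 = 2207
L_{17} = L_{16} + L_{15} = 2207 + 1364 = 3571
L_{18} = L_{17} + L_{16} = 3571 + 2207 = 5778
L_{19} = L_{18} + L_{17} = 5778 + 3571 = 9349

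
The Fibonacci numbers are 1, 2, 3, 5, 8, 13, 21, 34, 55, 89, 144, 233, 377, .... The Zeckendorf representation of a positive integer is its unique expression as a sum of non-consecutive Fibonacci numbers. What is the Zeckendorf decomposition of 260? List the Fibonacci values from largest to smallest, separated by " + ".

Greedily peel off the largest Fibonacci term at each step:
233 ≤ 260 < 377, so take 233; remainder 27
21 ≤ 27 < 34, so take 21; remainder 6
5 ≤ 6 < 8, so take 5; remainder 1
1 ≤ 1 < 2, so take 1; remainder 0
So 260 = 233 + 21 + 5 + 1, with no two terms consecutive in the sequence.

233 + 21 + 5 + 1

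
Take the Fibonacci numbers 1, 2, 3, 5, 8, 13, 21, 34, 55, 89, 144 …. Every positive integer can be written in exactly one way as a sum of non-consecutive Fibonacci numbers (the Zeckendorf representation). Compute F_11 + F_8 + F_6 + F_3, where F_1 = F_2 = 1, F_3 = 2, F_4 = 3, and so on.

120

F_11 + F_8 + F_6 + F_3 = 89 + 21 + 8 + 2 = 120.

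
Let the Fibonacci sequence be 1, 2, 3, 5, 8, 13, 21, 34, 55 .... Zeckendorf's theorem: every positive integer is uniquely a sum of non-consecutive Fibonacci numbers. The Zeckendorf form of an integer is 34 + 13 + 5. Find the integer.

52

34 + 13 + 5 = 52.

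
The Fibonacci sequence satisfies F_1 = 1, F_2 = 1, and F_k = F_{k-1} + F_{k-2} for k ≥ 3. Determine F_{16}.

Iterating the recurrence up to F_{11} = 89 and F_{10} = 55:
F_{12} = F_{11} + F_{10} = 89 + 55 = 144
F_{13} = F_{12} + F_{11} = 144 + 89 = 233
F_{14} = F_{13} + F_{12} = 233 + 144 = 377
F_{15} = F_{14} + F_{13} = 377 + 233 = 610
F_{16} = F_{15} + F_{14} = 610 + 377 = 987

987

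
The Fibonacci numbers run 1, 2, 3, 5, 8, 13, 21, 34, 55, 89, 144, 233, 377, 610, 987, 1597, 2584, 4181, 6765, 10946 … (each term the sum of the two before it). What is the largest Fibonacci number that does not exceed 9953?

6765 ≤ 9953 < 10946, so the largest Fibonacci number not exceeding 9953 is 6765.

6765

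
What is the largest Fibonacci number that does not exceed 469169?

317811 ≤ 469169 < 514229, so the largest Fibonacci number not exceeding 469169 is 317811.

317811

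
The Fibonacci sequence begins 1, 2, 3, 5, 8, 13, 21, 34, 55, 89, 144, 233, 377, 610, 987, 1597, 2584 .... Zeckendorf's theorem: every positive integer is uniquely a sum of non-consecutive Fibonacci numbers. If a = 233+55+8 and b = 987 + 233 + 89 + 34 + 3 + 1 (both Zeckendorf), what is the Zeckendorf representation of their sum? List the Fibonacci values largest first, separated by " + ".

The two numbers are 296 and 1347, so their sum is 1643.
Repeatedly subtract the largest Fibonacci number that fits:
1643 − 1597 = 46
46 − 34 = 12
12 − 8 = 4
4 − 3 = 1
1 − 1 = 0

1597 + 34 + 8 + 3 + 1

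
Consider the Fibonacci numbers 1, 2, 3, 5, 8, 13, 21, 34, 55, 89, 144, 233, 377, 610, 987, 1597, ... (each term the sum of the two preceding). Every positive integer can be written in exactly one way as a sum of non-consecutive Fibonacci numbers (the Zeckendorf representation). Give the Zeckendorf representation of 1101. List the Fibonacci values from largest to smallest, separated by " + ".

987 + 89 + 21 + 3 + 1

subtract 987 from 1101: 114 remains
subtract 89 from 114: 25 remains
subtract 21 from 25: 4 remains
subtract 3 from 4: 1 remains
subtract 1 from 1: 0 remains
So 1101 = 987 + 89 + 21 + 3 + 1, with no two terms consecutive in the sequence.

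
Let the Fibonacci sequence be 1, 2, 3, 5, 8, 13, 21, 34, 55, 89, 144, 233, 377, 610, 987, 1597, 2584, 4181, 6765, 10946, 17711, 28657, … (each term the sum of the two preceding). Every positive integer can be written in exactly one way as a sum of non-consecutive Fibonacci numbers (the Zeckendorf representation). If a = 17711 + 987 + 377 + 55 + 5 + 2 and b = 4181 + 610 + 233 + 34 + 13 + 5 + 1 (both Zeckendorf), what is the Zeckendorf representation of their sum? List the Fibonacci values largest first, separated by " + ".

The two numbers are 19137 and 5077, so their sum is 24214.
subtract 17711 from 24214: 6503 remains
subtract 4181 from 6503: 2322 remains
subtract 1597 from 2322: 725 remains
subtract 610 from 725: 115 remains
subtract 89 from 115: 26 remains
subtract 21 from 26: 5 remains
subtract 5 from 5: 0 remains

17711 + 4181 + 1597 + 610 + 89 + 21 + 5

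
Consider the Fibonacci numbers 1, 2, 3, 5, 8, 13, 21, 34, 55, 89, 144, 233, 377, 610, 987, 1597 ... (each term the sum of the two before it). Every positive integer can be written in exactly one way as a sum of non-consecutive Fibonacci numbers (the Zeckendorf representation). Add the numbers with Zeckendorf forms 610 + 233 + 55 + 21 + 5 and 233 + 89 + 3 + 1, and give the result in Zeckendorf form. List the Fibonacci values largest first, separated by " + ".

987 + 233 + 21 + 8 + 1

The two numbers are 924 and 326, so their sum is 1250.
Repeatedly subtract the largest Fibonacci number that fits:
take 987 (≤ 1250); 1250 − 987 = 263
take 233 (≤ 263); 263 − 233 = 30
take 21 (≤ 30); 30 − 21 = 9
take 8 (≤ 9); 9 − 8 = 1
take 1 (≤ 1); 1 − 1 = 0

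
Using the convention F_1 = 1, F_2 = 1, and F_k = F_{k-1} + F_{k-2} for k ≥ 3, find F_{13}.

233

Iterating the recurrence up to F_{5} = 5 and F_{4} = 3:
F_{6} = F_{5} + F_{4} = 5 + 3 = 8
F_{7} = F_{6} + F_{5} = 8 + 5 = 13
F_{8} = F_{7} + F_{6} = 13 + 8 = 21
F_{9} = F_{8} + F_{7} = 21 + 13 = 34
F_{10} = F_{9} + F_{8} = 34 + 21 = 55
F_{11} = F_{10} + F_{9} = 55 + 34 = 89
F_{12} = F_{11} + F_{10} = 89 + 55 = 144
F_{13} = F_{12} + F_{11} = 144 + 89 = 233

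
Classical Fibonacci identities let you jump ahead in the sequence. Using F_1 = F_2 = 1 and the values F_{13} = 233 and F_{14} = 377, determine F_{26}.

121393

By the doubling identity F_{2k} = F_k(2F_{k+1} − F_k): F_{26} = 233·(2·377 − 233) = 233·521 = 121393.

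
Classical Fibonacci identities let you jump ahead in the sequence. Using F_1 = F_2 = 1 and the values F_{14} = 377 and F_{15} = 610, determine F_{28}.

317811

By the doubling identity F_{2k} = F_k(2F_{k+1} − F_k): F_{28} = 377·(2·610 − 377) = 377·843 = 317811.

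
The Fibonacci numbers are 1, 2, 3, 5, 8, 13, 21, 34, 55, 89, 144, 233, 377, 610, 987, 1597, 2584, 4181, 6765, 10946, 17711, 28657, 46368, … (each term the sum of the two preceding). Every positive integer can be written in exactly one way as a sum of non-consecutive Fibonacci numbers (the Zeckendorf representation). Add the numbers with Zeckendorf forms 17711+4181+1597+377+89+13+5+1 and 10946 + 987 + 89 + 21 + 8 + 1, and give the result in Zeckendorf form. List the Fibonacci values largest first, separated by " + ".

The two numbers are 23974 and 12052, so their sum is 36026.
Greedily peel off the largest Fibonacci term at each step:
36026 − 28657 = 7369
7369 − 6765 = 604
604 − 377 = 227
227 − 144 = 83
83 − 55 = 28
28 − 21 = 7
7 − 5 = 2
2 − 2 = 0

28657 + 6765 + 377 + 144 + 55 + 21 + 5 + 2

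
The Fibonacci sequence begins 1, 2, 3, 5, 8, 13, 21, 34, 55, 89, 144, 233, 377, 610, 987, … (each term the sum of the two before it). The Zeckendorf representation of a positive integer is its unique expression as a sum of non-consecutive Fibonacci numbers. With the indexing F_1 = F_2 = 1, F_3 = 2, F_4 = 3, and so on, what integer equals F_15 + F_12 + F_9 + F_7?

F_15 + F_12 + F_9 + F_7 = 610 + 144 + 34 + 13 = 801.

801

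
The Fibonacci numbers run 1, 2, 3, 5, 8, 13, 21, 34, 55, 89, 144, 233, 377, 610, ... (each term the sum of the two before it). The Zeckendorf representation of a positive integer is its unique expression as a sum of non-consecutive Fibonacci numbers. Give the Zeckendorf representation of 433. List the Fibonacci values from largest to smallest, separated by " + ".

433 − 377 = 56
56 − 55 = 1
1 − 1 = 0
So 433 = 377 + 55 + 1, with no two terms consecutive in the sequence.

377 + 55 + 1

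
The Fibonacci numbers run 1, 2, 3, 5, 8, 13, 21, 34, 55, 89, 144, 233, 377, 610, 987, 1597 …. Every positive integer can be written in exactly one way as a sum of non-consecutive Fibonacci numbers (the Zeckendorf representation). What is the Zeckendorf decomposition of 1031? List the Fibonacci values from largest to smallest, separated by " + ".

987 + 34 + 8 + 2

largest Fibonacci ≤ 1031 is 987; 1031 − 987 = 44
largest Fibonacci ≤ 44 is 34; 44 − 34 = 10
largest Fibonacci ≤ 10 is 8; 10 − 8 = 2
largest Fibonacci ≤ 2 is 2; 2 − 2 = 0
So 1031 = 987 + 34 + 8 + 2, with no two terms consecutive in the sequence.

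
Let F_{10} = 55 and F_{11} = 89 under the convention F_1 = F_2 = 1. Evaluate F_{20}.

By the doubling identity F_{2k} = F_k(2F_{k+1} − F_k): F_{20} = 55·(2·89 − 55) = 55·123 = 6765.

6765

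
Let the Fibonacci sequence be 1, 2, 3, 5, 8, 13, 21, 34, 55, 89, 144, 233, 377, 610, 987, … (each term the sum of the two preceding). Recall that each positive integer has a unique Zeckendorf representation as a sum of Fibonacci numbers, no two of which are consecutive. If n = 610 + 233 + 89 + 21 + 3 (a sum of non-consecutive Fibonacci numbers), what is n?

610 + 233 + 89 + 21 + 3 = 956.

956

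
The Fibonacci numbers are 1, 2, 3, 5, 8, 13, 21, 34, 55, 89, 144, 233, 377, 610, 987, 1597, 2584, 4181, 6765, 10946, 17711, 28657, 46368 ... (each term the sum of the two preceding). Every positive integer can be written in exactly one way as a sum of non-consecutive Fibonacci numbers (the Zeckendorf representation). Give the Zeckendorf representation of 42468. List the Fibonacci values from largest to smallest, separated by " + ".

Repeatedly subtract the largest Fibonacci number that fits:
28657 ≤ 42468 < 46368, so take 28657; remainder 13811
10946 ≤ 13811 < 17711, so take 10946; remainder 2865
2584 ≤ 2865 < 4181, so take 2584; remainder 281
233 ≤ 281 < 377, so take 233; remainder 48
34 ≤ 48 < 55, so take 34; remainder 14
13 ≤ 14 < 21, so take 13; remainder 1
1 ≤ 1 < 2, so take 1; remainder 0
So 42468 = 28657 + 10946 + 2584 + 233 + 34 + 13 + 1, with no two terms consecutive in the sequence.

28657 + 10946 + 2584 + 233 + 34 + 13 + 1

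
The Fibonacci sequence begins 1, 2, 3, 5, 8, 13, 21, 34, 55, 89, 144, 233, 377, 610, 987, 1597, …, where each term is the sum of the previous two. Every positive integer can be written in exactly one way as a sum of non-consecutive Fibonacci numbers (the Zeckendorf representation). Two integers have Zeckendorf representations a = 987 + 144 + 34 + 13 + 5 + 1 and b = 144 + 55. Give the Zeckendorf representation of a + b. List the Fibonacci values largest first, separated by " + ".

987 + 377 + 13 + 5 + 1

The two numbers are 1184 and 199, so their sum is 1383.
Greedy algorithm:
largest Fibonacci ≤ 1383 is 987; 1383 − 987 = 396
largest Fibonacci ≤ 396 is 377; 396 − 377 = 19
largest Fibonacci ≤ 19 is 13; 19 − 13 = 6
largest Fibonacci ≤ 6 is 5; 6 − 5 = 1
largest Fibonacci ≤ 1 is 1; 1 − 1 = 0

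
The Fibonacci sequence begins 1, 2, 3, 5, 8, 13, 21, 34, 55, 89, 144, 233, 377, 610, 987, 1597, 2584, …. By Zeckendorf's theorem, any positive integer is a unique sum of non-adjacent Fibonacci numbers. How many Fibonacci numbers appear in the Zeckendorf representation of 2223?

4

2223 − 1597 = 626
626 − 610 = 16
16 − 13 = 3
3 − 3 = 0
2223 = 1597 + 610 + 13 + 3, which has 4 terms.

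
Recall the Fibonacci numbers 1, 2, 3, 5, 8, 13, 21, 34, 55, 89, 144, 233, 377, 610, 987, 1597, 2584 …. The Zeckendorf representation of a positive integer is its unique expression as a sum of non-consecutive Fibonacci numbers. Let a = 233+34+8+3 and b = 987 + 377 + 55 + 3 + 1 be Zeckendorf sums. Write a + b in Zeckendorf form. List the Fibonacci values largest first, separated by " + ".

The two numbers are 278 and 1423, so their sum is 1701.
Greedy algorithm:
1701: greatest Fibonacci not exceeding it is 1597, leaving 104
104: greatest Fibonacci not exceeding it is 89, leaving 15
15: greatest Fibonacci not exceeding it is 13, leaving 2
2: greatest Fibonacci not exceeding it is 2, leaving 0

1597 + 89 + 13 + 2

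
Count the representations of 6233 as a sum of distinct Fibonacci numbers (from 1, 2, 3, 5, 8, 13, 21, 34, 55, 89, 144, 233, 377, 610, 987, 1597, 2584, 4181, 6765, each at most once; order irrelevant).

36

6233 = 4181+1597+377+55+21+2 = 4181+1597+377+55+13+8+2 = 4181+1597+233+144+55+21+2 = … (33 more), for 36 in all.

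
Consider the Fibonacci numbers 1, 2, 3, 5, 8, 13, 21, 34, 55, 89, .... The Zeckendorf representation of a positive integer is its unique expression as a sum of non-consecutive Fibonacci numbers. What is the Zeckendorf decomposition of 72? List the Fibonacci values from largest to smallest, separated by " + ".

55 + 13 + 3 + 1

Greedily peel off the largest Fibonacci term at each step:
72 − 55 = 17
17 − 13 = 4
4 − 3 = 1
1 − 1 = 0
So 72 = 55 + 13 + 3 + 1, with no two terms consecutive in the sequence.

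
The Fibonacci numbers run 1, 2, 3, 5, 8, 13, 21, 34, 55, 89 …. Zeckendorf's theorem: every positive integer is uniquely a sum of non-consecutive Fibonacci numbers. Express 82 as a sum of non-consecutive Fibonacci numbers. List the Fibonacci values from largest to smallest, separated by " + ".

55 + 21 + 5 + 1

Greedily peel off the largest Fibonacci term at each step:
82: greatest Fibonacci not exceeding it is 55, leaving 27
27: greatest Fibonacci not exceeding it is 21, leaving 6
6: greatest Fibonacci not exceeding it is 5, leaving 1
1: greatest Fibonacci not exceeding it is 1, leaving 0
So 82 = 55 + 21 + 5 + 1, with no two terms consecutive in the sequence.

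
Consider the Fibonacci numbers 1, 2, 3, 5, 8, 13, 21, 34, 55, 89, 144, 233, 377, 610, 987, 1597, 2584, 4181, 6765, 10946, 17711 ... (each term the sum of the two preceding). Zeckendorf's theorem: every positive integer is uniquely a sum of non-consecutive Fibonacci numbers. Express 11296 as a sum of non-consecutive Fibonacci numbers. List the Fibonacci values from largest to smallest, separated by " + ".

Greedy algorithm:
subtract 10946 from 11296: 350 remains
subtract 233 from 350: 117 remains
subtract 89 from 117: 28 remains
subtract 21 from 28: 7 remains
subtract 5 from 7: 2 remains
subtract 2 from 2: 0 remains
So 11296 = 10946 + 233 + 89 + 21 + 5 + 2, with no two terms consecutive in the sequence.

10946 + 233 + 89 + 21 + 5 + 2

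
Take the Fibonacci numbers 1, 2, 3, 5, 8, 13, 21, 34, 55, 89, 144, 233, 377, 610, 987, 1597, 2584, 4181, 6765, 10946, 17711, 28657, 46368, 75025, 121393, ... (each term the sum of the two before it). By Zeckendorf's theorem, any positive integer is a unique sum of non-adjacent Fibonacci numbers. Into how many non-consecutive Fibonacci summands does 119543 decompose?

8

Greedy algorithm:
take 75025 (≤ 119543); 119543 − 75025 = 44518
take 28657 (≤ 44518); 44518 − 28657 = 15861
take 10946 (≤ 15861); 15861 − 10946 = 4915
take 4181 (≤ 4915); 4915 − 4181 = 734
take 610 (≤ 734); 734 − 610 = 124
take 89 (≤ 124); 124 − 89 = 35
take 34 (≤ 35); 35 − 34 = 1
take 1 (≤ 1); 1 − 1 = 0
119543 = 75025 + 28657 + 10946 + 4181 + 610 + 89 + 34 + 1, which has 8 terms.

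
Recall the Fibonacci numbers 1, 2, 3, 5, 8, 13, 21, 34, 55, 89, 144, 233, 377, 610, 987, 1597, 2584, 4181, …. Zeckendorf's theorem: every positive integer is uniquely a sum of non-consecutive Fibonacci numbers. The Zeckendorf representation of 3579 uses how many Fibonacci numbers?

Greedily peel off the largest Fibonacci term at each step:
2584 ≤ 3579 < 4181, so take 2584; remainder 995
987 ≤ 995 < 1597, so take 987; remainder 8
8 ≤ 8 < 13, so take 8; remainder 0
3579 = 2584 + 987 + 8, which has 3 terms.

3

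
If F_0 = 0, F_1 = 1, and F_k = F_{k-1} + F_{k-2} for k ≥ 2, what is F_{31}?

1346269

Iterating the recurrence up to F_{24} = 46368 and F_{23} = 28657:
F_{25} = F_{24} + F_{23} = 46368 + 28657 = 75025
F_{26} = F_{25} + F_{24} = 75025 + 46368 = 121393
F_{27} = F_{26} + F_{25} = 121393 + 75025 = 196418
F_{28} = F_{27} + F_{26} = 196418 + 121393 = 317811
F_{29} = F_{28} + F_{27} = 317811 + 196418 = 514229
F_{30} = F_{29} + F_{28} = 514229 + 317811 = 832040
F_{31} = F_{30} + F_{29} = 832040 + 514229 = 1346269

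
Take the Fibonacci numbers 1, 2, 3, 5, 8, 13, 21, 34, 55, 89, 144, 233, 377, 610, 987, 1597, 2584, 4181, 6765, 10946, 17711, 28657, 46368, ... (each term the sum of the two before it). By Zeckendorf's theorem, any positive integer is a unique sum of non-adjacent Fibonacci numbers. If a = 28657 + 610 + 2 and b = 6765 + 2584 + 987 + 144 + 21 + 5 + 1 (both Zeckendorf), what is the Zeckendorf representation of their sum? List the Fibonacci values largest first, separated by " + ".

28657 + 10946 + 144 + 21 + 8

The two numbers are 29269 and 10507, so their sum is 39776.
28657 ≤ 39776 < 46368, so take 28657; remainder 11119
10946 ≤ 11119 < 17711, so take 10946; remainder 173
144 ≤ 173 < 233, so take 144; remainder 29
21 ≤ 29 < 34, so take 21; remainder 8
8 ≤ 8 < 13, so take 8; remainder 0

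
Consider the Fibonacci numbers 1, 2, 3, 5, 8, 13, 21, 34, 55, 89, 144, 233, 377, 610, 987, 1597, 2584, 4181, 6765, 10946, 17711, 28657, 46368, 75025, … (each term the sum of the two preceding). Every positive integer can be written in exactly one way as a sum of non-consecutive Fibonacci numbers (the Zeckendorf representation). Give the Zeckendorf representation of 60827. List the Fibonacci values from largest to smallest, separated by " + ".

subtract 46368 from 60827: 14459 remains
subtract 10946 from 14459: 3513 remains
subtract 2584 from 3513: 929 remains
subtract 610 from 929: 319 remains
subtract 233 from 319: 86 remains
subtract 55 from 86: 31 remains
subtract 21 from 31: 10 remains
subtract 8 from 10: 2 remains
subtract 2 from 2: 0 remains
So 60827 = 46368 + 10946 + 2584 + 610 + 233 + 55 + 21 + 8 + 2, with no two terms consecutive in the sequence.

46368 + 10946 + 2584 + 610 + 233 + 55 + 21 + 8 + 2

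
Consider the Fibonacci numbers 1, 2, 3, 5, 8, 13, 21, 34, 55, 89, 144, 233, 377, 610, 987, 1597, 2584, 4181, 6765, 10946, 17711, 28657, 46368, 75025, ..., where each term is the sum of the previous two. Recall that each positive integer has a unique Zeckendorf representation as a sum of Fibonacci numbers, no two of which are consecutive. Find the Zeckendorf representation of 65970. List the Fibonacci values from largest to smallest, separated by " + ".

46368 ≤ 65970 < 75025, so take 46368; remainder 19602
17711 ≤ 19602 < 28657, so take 17711; remainder 1891
1597 ≤ 1891 < 2584, so take 1597; remainder 294
233 ≤ 294 < 377, so take 233; remainder 61
55 ≤ 61 < 89, so take 55; remainder 6
5 ≤ 6 < 8, so take 5; remainder 1
1 ≤ 1 < 2, so take 1; remainder 0
So 65970 = 46368 + 17711 + 1597 + 233 + 55 + 5 + 1, with no two terms consecutive in the sequence.

46368 + 17711 + 1597 + 233 + 55 + 5 + 1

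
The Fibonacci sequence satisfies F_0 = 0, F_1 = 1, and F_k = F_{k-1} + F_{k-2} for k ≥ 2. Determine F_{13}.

233

Iterating the recurrence up to F_{5} = 5 and F_{4} = 3:
F_{6} = F_{5} + F_{4} = 5 + 3 = 8
F_{7} = F_{6} + F_{5} = 8 + 5 = 13
F_{8} = F_{7} + F_{6} = 13 + 8 = 21
F_{9} = F_{8} + F_{7} = 21 + 13 = 34
F_{10} = F_{9} + F_{8} = 34 + 21 = 55
F_{11} = F_{10} + F_{9} = 55 + 34 = 89
F_{12} = F_{11} + F_{10} = 89 + 55 = 144
F_{13} = F_{12} + F_{11} = 144 + 89 = 233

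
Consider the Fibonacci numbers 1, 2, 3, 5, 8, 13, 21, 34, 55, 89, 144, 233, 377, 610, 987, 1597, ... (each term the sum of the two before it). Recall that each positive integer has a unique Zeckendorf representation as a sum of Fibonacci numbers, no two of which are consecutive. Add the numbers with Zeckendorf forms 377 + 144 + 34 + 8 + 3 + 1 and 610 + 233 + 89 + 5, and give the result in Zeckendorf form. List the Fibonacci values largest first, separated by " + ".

The two numbers are 567 and 937, so their sum is 1504.
Repeatedly subtract the largest Fibonacci number that fits:
987 ≤ 1504 < 1597, so take 987; remainder 517
377 ≤ 517 < 610, so take 377; remainder 140
89 ≤ 140 < 144, so take 89; remainder 51
34 ≤ 51 < 55, so take 34; remainder 17
13 ≤ 17 < 21, so take 13; remainder 4
3 ≤ 4 < 5, so take 3; remainder 1
1 ≤ 1 < 2, so take 1; remainder 0

987 + 377 + 89 + 34 + 13 + 3 + 1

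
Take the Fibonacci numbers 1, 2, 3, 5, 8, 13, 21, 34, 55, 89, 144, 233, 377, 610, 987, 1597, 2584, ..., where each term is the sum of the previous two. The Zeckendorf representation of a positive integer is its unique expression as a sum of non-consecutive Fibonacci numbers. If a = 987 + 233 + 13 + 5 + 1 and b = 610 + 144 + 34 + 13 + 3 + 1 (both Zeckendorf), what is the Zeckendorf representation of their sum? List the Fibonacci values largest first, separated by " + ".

The two numbers are 1239 and 805, so their sum is 2044.
take 1597 (≤ 2044); 2044 − 1597 = 447
take 377 (≤ 447); 447 − 377 = 70
take 55 (≤ 70); 70 − 55 = 15
take 13 (≤ 15); 15 − 13 = 2
take 2 (≤ 2); 2 − 2 = 0

1597 + 377 + 55 + 13 + 2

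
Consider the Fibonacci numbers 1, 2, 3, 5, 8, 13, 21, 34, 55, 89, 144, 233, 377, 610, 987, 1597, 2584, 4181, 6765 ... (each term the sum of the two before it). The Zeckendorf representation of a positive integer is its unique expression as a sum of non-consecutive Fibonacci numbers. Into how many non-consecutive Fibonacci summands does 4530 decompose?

6

4181 ≤ 4530 < 6765, so take 4181; remainder 349
233 ≤ 349 < 377, so take 233; remainder 116
89 ≤ 116 < 144, so take 89; remainder 27
21 ≤ 27 < 34, so take 21; remainder 6
5 ≤ 6 < 8, so take 5; remainder 1
1 ≤ 1 < 2, so take 1; remainder 0
4530 = 4181 + 233 + 89 + 21 + 5 + 1, which has 6 terms.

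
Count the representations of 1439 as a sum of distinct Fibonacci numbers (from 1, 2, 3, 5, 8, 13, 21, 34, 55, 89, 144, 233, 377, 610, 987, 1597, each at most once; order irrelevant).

Starting from the Zeckendorf form and repeatedly splitting a term F_k into F_{k−1} + F_{k−2} (when neither is already used) reaches every representation.
1439 = 987+377+55+13+5+2 = 987+377+34+21+13+5+2 = 987+233+144+55+13+5+2 = 987+233+144+34+21+13+5+2 = … (4 more), for 8 in all.

8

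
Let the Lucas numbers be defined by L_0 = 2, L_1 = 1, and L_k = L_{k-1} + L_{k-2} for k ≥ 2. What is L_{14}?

843

Iterating the recurrence up to L_{8} = 47 and L_{7} = 29:
L_{9} = L_{8} + L_{7} = 47 + 29 = 76
L_{10} = L_{9} + L_{8} = 76 + 47 = 123
L_{11} = L_{10} + L_{9} = 123 + 76 = 199
L_{12} = L_{11} + L_{10} = 199 + 123 = 322
L_{13} = L_{12} + L_{11} = 322 + 199 = 521
L_{14} = L_{13} + L_{12} = 521 + 322 = 843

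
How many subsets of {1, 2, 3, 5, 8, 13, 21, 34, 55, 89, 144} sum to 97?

Starting from the Zeckendorf form and repeatedly splitting a term F_k into F_{k−1} + F_{k−2} (when neither is already used) reaches every representation.
97 = 89+8 = 89+5+3 = 55+34+8 = 89+5+2+1 = 55+34+5+3 = … (4 more), for 9 in all.

9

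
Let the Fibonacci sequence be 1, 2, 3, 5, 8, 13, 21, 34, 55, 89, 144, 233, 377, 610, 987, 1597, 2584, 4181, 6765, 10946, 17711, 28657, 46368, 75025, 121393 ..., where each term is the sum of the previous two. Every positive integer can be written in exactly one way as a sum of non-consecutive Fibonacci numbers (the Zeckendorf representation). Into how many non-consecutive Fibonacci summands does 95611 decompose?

Greedy algorithm:
95611 − 75025 = 20586
20586 − 17711 = 2875
2875 − 2584 = 291
291 − 233 = 58
58 − 55 = 3
3 − 3 = 0
95611 = 75025 + 17711 + 2584 + 233 + 55 + 3, which has 6 terms.

6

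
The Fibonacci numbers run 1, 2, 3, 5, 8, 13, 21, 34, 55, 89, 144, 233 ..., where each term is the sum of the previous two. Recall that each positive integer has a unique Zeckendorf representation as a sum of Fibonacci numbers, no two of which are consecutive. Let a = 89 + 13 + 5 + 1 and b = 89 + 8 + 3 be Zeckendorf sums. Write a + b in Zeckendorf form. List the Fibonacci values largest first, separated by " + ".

144 + 55 + 8 + 1

The two numbers are 108 and 100, so their sum is 208.
Greedy algorithm:
144 ≤ 208 < 233, so take 144; remainder 64
55 ≤ 64 < 89, so take 55; remainder 9
8 ≤ 9 < 13, so take 8; remainder 1
1 ≤ 1 < 2, so take 1; remainder 0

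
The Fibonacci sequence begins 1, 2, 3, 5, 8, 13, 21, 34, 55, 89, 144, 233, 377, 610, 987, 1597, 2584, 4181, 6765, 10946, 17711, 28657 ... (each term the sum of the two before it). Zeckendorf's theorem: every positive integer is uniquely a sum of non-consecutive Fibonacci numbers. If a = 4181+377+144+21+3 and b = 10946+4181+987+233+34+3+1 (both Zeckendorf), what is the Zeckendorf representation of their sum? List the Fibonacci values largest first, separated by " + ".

The two numbers are 4726 and 16385, so their sum is 21111.
17711 ≤ 21111 < 28657, so take 17711; remainder 3400
2584 ≤ 3400 < 4181, so take 2584; remainder 816
610 ≤ 816 < 987, so take 610; remainder 206
144 ≤ 206 < 233, so take 144; remainder 62
55 ≤ 62 < 89, so take 55; remainder 7
5 ≤ 7 < 8, so take 5; remainder 2
2 ≤ 2 < 3, so take 2; remainder 0

17711 + 2584 + 610 + 144 + 55 + 5 + 2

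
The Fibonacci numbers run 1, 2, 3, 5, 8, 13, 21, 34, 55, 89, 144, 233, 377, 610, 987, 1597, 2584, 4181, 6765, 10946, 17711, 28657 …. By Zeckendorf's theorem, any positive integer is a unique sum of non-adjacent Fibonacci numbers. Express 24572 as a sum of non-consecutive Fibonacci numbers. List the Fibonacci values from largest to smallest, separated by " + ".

17711 + 6765 + 89 + 5 + 2

largest Fibonacci ≤ 24572 is 17711; 24572 − 17711 = 6861
largest Fibonacci ≤ 6861 is 6765; 6861 − 6765 = 96
largest Fibonacci ≤ 96 is 89; 96 − 89 = 7
largest Fibonacci ≤ 7 is 5; 7 − 5 = 2
largest Fibonacci ≤ 2 is 2; 2 − 2 = 0
So 24572 = 17711 + 6765 + 89 + 5 + 2, with no two terms consecutive in the sequence.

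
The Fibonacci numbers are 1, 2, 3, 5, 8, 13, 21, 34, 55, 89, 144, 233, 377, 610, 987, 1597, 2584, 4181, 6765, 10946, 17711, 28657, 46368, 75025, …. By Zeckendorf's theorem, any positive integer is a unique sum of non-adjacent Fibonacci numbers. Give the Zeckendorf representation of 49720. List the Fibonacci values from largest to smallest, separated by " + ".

46368 + 2584 + 610 + 144 + 13 + 1

subtract 46368 from 49720: 3352 remains
subtract 2584 from 3352: 768 remains
subtract 610 from 768: 158 remains
subtract 144 from 158: 14 remains
subtract 13 from 14: 1 remains
subtract 1 from 1: 0 remains
So 49720 = 46368 + 2584 + 610 + 144 + 13 + 1, with no two terms consecutive in the sequence.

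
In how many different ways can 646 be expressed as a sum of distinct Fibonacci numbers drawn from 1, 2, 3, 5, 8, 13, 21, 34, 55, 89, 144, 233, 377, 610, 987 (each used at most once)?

Starting from the Zeckendorf form and repeatedly splitting a term F_k into F_{k−1} + F_{k−2} (when neither is already used) reaches every representation.
646 = 610+34+2 = 610+21+13+2 = 377+233+34+2 = … (8 more), for 11 in all.

11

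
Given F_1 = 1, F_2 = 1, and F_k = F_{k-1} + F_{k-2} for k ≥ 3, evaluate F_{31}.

1346269

Iterating the recurrence up to F_{26} = 121393 and F_{25} = 75025:
F_{27} = F_{26} + F_{25} = 121393 + 75025 = 196418
F_{28} = F_{27} + F_{26} = 196418 + 121393 = 317811
F_{29} = F_{28} + F_{27} = 317811 + 196418 = 514229
F_{30} = F_{29} + F_{28} = 514229 + 317811 = 832040
F_{31} = F_{30} + F_{29} = 832040 + 514229 = 1346269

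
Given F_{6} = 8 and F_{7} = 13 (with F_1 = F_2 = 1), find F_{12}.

144

By the doubling identity F_{2k} = F_k(2F_{k+1} − F_k): F_{12} = 8·(2·13 − 8) = 8·18 = 144.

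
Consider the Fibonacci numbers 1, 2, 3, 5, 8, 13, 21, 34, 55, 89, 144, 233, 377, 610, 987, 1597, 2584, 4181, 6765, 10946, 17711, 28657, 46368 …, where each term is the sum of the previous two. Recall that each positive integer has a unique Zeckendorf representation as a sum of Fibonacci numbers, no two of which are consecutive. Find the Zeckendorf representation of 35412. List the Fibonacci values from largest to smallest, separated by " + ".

Repeatedly subtract the largest Fibonacci number that fits:
35412 − 28657 = 6755
6755 − 4181 = 2574
2574 − 1597 = 977
977 − 610 = 367
367 − 233 = 134
134 − 89 = 45
45 − 34 = 11
11 − 8 = 3
3 − 3 = 0
So 35412 = 28657 + 4181 + 1597 + 610 + 233 + 89 + 34 + 8 + 3, with no two terms consecutive in the sequence.

28657 + 4181 + 1597 + 610 + 233 + 89 + 34 + 8 + 3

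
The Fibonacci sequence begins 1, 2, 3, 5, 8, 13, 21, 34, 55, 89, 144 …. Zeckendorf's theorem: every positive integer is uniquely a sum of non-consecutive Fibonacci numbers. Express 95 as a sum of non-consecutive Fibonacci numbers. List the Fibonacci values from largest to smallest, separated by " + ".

Repeatedly subtract the largest Fibonacci number that fits:
subtract 89 from 95: 6 remains
subtract 5 from 6: 1 remains
subtract 1 from 1: 0 remains
So 95 = 89 + 5 + 1, with no two terms consecutive in the sequence.

89 + 5 + 1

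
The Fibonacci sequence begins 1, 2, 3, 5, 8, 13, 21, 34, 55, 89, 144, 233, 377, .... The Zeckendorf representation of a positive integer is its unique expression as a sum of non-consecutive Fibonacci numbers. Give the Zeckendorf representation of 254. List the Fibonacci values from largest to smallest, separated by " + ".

233 + 21

Repeatedly subtract the largest Fibonacci number that fits:
254 − 233 = 21
21 − 21 = 0
So 254 = 233 + 21, with no two terms consecutive in the sequence.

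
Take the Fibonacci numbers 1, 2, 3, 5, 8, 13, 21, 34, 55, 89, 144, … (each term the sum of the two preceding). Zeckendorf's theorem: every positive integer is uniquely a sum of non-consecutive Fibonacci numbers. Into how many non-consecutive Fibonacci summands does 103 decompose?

3

largest Fibonacci ≤ 103 is 89; 103 − 89 = 14
largest Fibonacci ≤ 14 is 13; 14 − 13 = 1
largest Fibonacci ≤ 1 is 1; 1 − 1 = 0
103 = 89 + 13 + 1, which has 3 terms.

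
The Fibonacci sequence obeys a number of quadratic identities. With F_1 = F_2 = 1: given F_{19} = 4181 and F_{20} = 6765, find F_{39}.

By F_{2k+1} = F_k² + F_{k+1}²: F_{39} = 4181² + 6765² = 17480761 + 45765225 = 63245986.

63245986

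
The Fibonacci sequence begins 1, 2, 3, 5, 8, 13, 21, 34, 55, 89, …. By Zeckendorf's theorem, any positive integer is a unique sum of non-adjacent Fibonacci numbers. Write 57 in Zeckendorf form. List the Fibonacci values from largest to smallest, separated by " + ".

55 + 2

take 55 (≤ 57); 57 − 55 = 2
take 2 (≤ 2); 2 − 2 = 0
So 57 = 55 + 2, with no two terms consecutive in the sequence.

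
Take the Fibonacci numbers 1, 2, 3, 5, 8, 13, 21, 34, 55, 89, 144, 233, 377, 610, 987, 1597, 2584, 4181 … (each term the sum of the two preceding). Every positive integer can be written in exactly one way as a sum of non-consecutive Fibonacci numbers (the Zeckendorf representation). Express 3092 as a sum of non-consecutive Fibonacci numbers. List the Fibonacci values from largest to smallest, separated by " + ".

Repeatedly subtract the largest Fibonacci number that fits:
subtract 2584 from 3092: 508 remains
subtract 377 from 508: 131 remains
subtract 89 from 131: 42 remains
subtract 34 from 42: 8 remains
subtract 8 from 8: 0 remains
So 3092 = 2584 + 377 + 89 + 34 + 8, with no two terms consecutive in the sequence.

2584 + 377 + 89 + 34 + 8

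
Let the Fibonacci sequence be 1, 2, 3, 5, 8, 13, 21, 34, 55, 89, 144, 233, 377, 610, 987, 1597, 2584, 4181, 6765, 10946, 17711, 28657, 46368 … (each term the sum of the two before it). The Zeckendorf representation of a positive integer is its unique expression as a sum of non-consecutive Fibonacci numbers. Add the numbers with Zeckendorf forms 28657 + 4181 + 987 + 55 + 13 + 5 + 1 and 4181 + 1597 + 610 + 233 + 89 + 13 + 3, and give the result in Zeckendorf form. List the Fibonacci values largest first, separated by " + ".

28657 + 10946 + 987 + 34 + 1

The two numbers are 33899 and 6726, so their sum is 40625.
28657 ≤ 40625 < 46368, so take 28657; remainder 11968
10946 ≤ 11968 < 17711, so take 10946; remainder 1022
987 ≤ 1022 < 1597, so take 987; remainder 35
34 ≤ 35 < 55, so take 34; remainder 1
1 ≤ 1 < 2, so take 1; remainder 0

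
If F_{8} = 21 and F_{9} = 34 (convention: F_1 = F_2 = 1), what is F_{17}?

1597

By F_{2k+1} = F_k² + F_{k+1}²: F_{17} = 21² + 34² = 441 + 1156 = 1597.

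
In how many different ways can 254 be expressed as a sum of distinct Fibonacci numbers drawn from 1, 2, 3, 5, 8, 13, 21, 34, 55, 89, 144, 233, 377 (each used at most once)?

Starting from the Zeckendorf form and repeatedly splitting a term F_k into F_{k−1} + F_{k−2} (when neither is already used) reaches every representation.
254 = 233+21 = 233+13+8 = 144+89+21 = … (9 more), for 12 in all.

12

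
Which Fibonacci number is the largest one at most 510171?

317811

317811 ≤ 510171 < 514229, so the largest Fibonacci number not exceeding 510171 is 317811.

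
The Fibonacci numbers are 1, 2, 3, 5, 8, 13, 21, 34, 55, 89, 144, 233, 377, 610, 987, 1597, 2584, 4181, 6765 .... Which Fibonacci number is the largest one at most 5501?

4181 ≤ 5501 < 6765, so the largest Fibonacci number not exceeding 5501 is 4181.

4181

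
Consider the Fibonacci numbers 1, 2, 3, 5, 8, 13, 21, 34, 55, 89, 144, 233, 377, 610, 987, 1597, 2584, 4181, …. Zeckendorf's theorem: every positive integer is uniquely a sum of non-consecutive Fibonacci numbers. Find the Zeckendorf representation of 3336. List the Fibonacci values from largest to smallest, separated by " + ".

take 2584 (≤ 3336); 3336 − 2584 = 752
take 610 (≤ 752); 752 − 610 = 142
take 89 (≤ 142); 142 − 89 = 53
take 34 (≤ 53); 53 − 34 = 19
take 13 (≤ 19); 19 − 13 = 6
take 5 (≤ 6); 6 − 5 = 1
take 1 (≤ 1); 1 − 1 = 0
So 3336 = 2584 + 610 + 89 + 34 + 13 + 5 + 1, with no two terms consecutive in the sequence.

2584 + 610 + 89 + 34 + 13 + 5 + 1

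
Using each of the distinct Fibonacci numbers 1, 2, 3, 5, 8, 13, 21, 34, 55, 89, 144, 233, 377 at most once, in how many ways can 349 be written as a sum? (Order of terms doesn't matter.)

12

349 = 233+89+21+5+1 = 233+89+21+3+2+1 = 233+89+13+8+5+1 = 233+55+34+21+5+1 = … (8 more), for 12 in all.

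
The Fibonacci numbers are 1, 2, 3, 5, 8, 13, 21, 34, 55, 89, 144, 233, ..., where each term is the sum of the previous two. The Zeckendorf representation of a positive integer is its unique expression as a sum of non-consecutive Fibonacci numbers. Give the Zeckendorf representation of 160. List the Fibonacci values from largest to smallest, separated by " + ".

160: greatest Fibonacci not exceeding it is 144, leaving 16
16: greatest Fibonacci not exceeding it is 13, leaving 3
3: greatest Fibonacci not exceeding it is 3, leaving 0
So 160 = 144 + 13 + 3, with no two terms consecutive in the sequence.

144 + 13 + 3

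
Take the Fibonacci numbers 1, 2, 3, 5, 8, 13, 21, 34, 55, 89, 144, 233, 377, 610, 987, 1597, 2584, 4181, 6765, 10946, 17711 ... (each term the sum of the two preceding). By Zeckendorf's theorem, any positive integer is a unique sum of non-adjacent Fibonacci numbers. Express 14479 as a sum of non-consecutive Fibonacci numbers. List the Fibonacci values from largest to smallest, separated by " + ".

Greedy algorithm:
subtract 10946 from 14479: 3533 remains
subtract 2584 from 3533: 949 remains
subtract 610 from 949: 339 remains
subtract 233 from 339: 106 remains
subtract 89 from 106: 17 remains
subtract 13 from 17: 4 remains
subtract 3 from 4: 1 remains
subtract 1 from 1: 0 remains
So 14479 = 10946 + 2584 + 610 + 233 + 89 + 13 + 3 + 1, with no two terms consecutive in the sequence.

10946 + 2584 + 610 + 233 + 89 + 13 + 3 + 1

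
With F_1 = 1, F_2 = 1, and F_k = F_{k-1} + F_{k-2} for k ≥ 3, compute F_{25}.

Iterating the recurrence up to F_{20} = 6765 and F_{19} = 4181:
F_{21} = F_{20} + F_{19} = 6765 + 4181 = 10946
F_{22} = F_{21} + F_{20} = 10946 + 6765 = 17711
F_{23} = F_{22} + F_{21} = 17711 + 10946 = 28657
F_{24} = F_{23} + F_{22} = 28657 + 17711 = 46368
F_{25} = F_{24} + F_{23} = 46368 + 28657 = 75025

75025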